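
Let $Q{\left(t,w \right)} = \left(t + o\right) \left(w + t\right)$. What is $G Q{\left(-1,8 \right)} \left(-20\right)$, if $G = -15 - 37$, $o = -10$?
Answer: $-80080$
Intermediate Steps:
$Q{\left(t,w \right)} = \left(-10 + t\right) \left(t + w\right)$ ($Q{\left(t,w \right)} = \left(t - 10\right) \left(w + t\right) = \left(-10 + t\right) \left(t + w\right)$)
$G = -52$
$G Q{\left(-1,8 \right)} \left(-20\right) = - 52 \left(\left(-1\right)^{2} - -10 - 80 - 8\right) \left(-20\right) = - 52 \left(1 + 10 - 80 - 8\right) \left(-20\right) = \left(-52\right) \left(-77\right) \left(-20\right) = 4004 \left(-20\right) = -80080$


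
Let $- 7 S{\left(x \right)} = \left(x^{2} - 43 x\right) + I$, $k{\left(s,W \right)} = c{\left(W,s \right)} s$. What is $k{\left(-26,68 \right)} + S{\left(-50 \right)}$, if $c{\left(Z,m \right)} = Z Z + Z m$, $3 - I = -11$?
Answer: $- \frac{524456}{7} \approx -74922.0$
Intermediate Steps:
$I = 14$ ($I = 3 - -11 = 3 + 11 = 14$)
$c{\left(Z,m \right)} = Z^{2} + Z m$
$k{\left(s,W \right)} = W s \left(W + s\right)$ ($k{\left(s,W \right)} = W \left(W + s\right) s = W s \left(W + s\right)$)
$S{\left(x \right)} = -2 - \frac{x^{2}}{7} + \frac{43 x}{7}$ ($S{\left(x \right)} = - \frac{\left(x^{2} - 43 x\right) + 14}{7} = - \frac{14 + x^{2} - 43 x}{7} = -2 - \frac{x^{2}}{7} + \frac{43 x}{7}$)
$k{\left(-26,68 \right)} + S{\left(-50 \right)} = 68 \left(-26\right) \left(68 - 26\right) - \left(\frac{2164}{7} + \frac{2500}{7}\right) = 68 \left(-26\right) 42 - \frac{4664}{7} = -74256 - \frac{4664}{7} = - \frac{524456}{7}$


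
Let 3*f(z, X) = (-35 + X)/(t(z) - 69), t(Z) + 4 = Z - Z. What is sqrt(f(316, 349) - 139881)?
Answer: I*sqrt(6708901407)/219 ≈ 374.01*I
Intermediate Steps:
t(Z) = -4 (t(Z) = -4 + (Z - Z) = -4 + 0 = -4)
f(z, X) = 35/219 - X/219 (f(z, X) = ((-35 + X)/(-4 - 69))/3 = ((-35 + X)/(-73))/3 = ((-35 + X)*(-1/73))/3 = (35/73 - X/73)/3 = 35/219 - X/219)
sqrt(f(316, 349) - 139881) = sqrt((35/219 - 1/219*349) - 139881) = sqrt((35/219 - 349/219) - 139881) = sqrt(-314/219 - 139881) = sqrt(-30634253/219) = I*sqrt(6708901407)/219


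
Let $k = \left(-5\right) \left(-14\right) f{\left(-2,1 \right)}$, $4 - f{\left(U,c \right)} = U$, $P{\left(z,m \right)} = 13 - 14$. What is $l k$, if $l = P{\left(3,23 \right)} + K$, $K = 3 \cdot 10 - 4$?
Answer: $10500$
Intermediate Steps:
$P{\left(z,m \right)} = -1$
$f{\left(U,c \right)} = 4 - U$
$K = 26$ ($K = 30 - 4 = 26$)
$k = 420$ ($k = \left(-5\right) \left(-14\right) \left(4 - -2\right) = 70 \left(4 + 2\right) = 70 \cdot 6 = 420$)
$l = 25$ ($l = -1 + 26 = 25$)
$l k = 25 \cdot 420 = 10500$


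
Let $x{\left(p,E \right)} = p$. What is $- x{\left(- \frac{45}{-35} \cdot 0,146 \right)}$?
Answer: $0$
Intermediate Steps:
$- x{\left(- \frac{45}{-35} \cdot 0,146 \right)} = - - \frac{45}{-35} \cdot 0 = - \left(-45\right) \left(- \frac{1}{35}\right) 0 = - \frac{9 \cdot 0}{7} = \left(-1\right) 0 = 0$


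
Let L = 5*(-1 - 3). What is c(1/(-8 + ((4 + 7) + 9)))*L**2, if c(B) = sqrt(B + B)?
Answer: 200*sqrt(6)/3 ≈ 163.30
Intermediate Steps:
L = -20 (L = 5*(-4) = -20)
c(B) = sqrt(2)*sqrt(B) (c(B) = sqrt(2*B) = sqrt(2)*sqrt(B))
c(1/(-8 + ((4 + 7) + 9)))*L**2 = (sqrt(2)*sqrt(1/(-8 + ((4 + 7) + 9))))*(-20)**2 = (sqrt(2)*sqrt(1/(-8 + (11 + 9))))*400 = (sqrt(2)*sqrt(1/(-8 + 20)))*400 = (sqrt(2)*sqrt(1/12))*400 = (sqrt(2)*(sqrt(3)/6))*400 = (sqrt(6)/6)*400 = 200*sqrt(6)/3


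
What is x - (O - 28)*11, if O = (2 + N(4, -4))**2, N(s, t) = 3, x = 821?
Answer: 854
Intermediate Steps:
O = 25 (O = (2 + 3)**2 = 5**2 = 25)
x - (O - 28)*11 = 821 - (25 - 28)*11 = 821 - (-3)*11 = 821 - 1*(-33) = 821 + 33 = 854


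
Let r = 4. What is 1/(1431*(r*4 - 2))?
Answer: 1/20034 ≈ 4.9915e-5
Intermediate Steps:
1/(1431*(r*4 - 2)) = 1/(1431*(4*4 - 2)) = 1/(1431*(16 - 2)) = 1/(1431*14) = 1/20034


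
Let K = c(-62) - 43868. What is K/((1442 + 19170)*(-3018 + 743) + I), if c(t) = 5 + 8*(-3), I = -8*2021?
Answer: 14629/15636156 ≈ 0.00093559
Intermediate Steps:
I = -16168
c(t) = -19 (c(t) = 5 - 24 = -19)
K = -43887 (K = -19 - 43868 = -43887)
K/((1442 + 19170)*(-3018 + 743) + I) = -43887/((1442 + 19170)*(-3018 + 743) - 16168) = -43887/(20612*(-2275) - 16168) = -43887/(-46892300 - 16168) = -43887/(-46908468) = -43887*(-1/46908468) = 14629/15636156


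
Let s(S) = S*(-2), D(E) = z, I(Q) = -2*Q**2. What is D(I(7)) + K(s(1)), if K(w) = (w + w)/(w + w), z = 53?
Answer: 54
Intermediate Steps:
D(E) = 53
s(S) = -2*S
K(w) = 1 (K(w) = (2*w)/((2*w)) = (2*w)*(1/(2*w)) = 1)
D(I(7)) + K(s(1)) = 53 + 1 = 54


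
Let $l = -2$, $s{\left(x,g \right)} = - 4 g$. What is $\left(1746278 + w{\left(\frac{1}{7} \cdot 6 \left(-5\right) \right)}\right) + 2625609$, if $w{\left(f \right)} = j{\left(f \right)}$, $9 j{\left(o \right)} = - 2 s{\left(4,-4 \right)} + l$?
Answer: $\frac{39346949}{9} \approx 4.3719 \cdot 10^{6}$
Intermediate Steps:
$j{\left(o \right)} = - \frac{34}{9}$ ($j{\left(o \right)} = \frac{- 2 \left(\left(-4\right) \left(-4\right)\right) - 2}{9} = \frac{\left(-2\right) 16 - 2}{9} = \frac{-32 - 2}{9} = \frac{1}{9} \left(-34\right) = - \frac{34}{9}$)
$w{\left(f \right)} = - \frac{34}{9}$
$\left(1746278 + w{\left(\frac{1}{7} \cdot 6 \left(-5\right) \right)}\right) + 2625609 = \left(1746278 - \frac{34}{9}\right) + 2625609 = \frac{15716468}{9} + 2625609 = \frac{39346949}{9}$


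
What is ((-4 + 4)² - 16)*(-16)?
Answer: 256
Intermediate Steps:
((-4 + 4)² - 16)*(-16) = (0² - 16)*(-16) = (0 - 16)*(-16) = -16*(-16) = 256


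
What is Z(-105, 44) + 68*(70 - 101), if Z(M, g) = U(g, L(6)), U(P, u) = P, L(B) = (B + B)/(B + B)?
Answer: -2064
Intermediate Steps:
L(B) = 1 (L(B) = (2*B)/((2*B)) = (2*B)*(1/(2*B)) = 1)
Z(M, g) = g
Z(-105, 44) + 68*(70 - 101) = 44 + 68*(70 - 101) = 44 + 68*(-31) = 44 - 2108 = -2064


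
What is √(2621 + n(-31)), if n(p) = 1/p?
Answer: 25*√4030/31 ≈ 51.195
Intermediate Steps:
√(2621 + n(-31)) = √(2621 + 1/(-31)) = √(2621 - 1/31) = √(81250/31) = 25*√4030/31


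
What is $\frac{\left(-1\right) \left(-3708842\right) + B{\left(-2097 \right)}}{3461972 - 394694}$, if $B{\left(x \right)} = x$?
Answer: $\frac{3706745}{3067278} \approx 1.2085$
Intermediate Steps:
$\frac{\left(-1\right) \left(-3708842\right) + B{\left(-2097 \right)}}{3461972 - 394694} = \frac{\left(-1\right) \left(-3708842\right) - 2097}{3461972 - 394694} = \frac{3708842 - 2097}{3067278} = 3706745 \cdot \frac{1}{3067278} = \frac{3706745}{3067278}$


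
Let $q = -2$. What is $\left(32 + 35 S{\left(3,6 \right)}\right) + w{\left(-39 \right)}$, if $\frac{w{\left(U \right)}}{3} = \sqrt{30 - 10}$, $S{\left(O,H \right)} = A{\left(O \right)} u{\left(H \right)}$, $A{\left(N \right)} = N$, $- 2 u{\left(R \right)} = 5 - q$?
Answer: $- \frac{671}{2} + 6 \sqrt{5} \approx -322.08$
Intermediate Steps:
$u{\left(R \right)} = - \frac{7}{2}$ ($u{\left(R \right)} = - \frac{5 - -2}{2} = - \frac{5 + 2}{2} = \left(- \frac{1}{2}\right) 7 = - \frac{7}{2}$)
$S{\left(O,H \right)} = - \frac{7 O}{2}$ ($S{\left(O,H \right)} = O \left(- \frac{7}{2}\right) = - \frac{7 O}{2}$)
$w{\left(U \right)} = 6 \sqrt{5}$ ($w{\left(U \right)} = 3 \sqrt{30 - 10} = 3 \sqrt{20} = 3 \cdot 2 \sqrt{5} = 6 \sqrt{5}$)
$\left(32 + 35 S{\left(3,6 \right)}\right) + w{\left(-39 \right)} = \left(32 + 35 \left(\left(- \frac{7}{2}\right) 3\right)\right) + 6 \sqrt{5} = \left(32 + 35 \left(- \frac{21}{2}\right)\right) + 6 \sqrt{5} = \left(32 - \frac{735}{2}\right) + 6 \sqrt{5} = - \frac{671}{2} + 6 \sqrt{5}$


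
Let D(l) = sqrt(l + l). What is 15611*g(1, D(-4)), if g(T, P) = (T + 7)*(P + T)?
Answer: 124888 + 249776*I*sqrt(2) ≈ 1.2489e+5 + 3.5324e+5*I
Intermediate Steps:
D(l) = sqrt(2)*sqrt(l) (D(l) = sqrt(2*l) = sqrt(2)*sqrt(l))
g(T, P) = (7 + T)*(P + T)
15611*g(1, D(-4)) = 15611*(1**2 + 7*(sqrt(2)*sqrt(-4)) + 7*1 + (sqrt(2)*sqrt(-4))*1) = 15611*(1 + 7*(sqrt(2)*(2*I)) + 7 + (sqrt(2)*(2*I))*1) = 15611*(1 + 7*(2*I*sqrt(2)) + 7 + (2*I*sqrt(2))*1) = 15611*(1 + 14*I*sqrt(2) + 7 + 2*I*sqrt(2)) = 15611*(8 + 16*I*sqrt(2)) = 124888 + 249776*I*sqrt(2)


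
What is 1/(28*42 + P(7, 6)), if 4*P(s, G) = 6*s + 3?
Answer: 4/4749 ≈ 0.00084228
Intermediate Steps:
P(s, G) = ¾ + 3*s/2 (P(s, G) = (6*s + 3)/4 = (3 + 6*s)/4 = ¾ + 3*s/2)
1/(28*42 + P(7, 6)) = 1/(28*42 + (¾ + (3/2)*7)) = 1/(1176 + (¾ + 21/2)) = 1/(1176 + 45/4) = 1/(4749/4) = 4/4749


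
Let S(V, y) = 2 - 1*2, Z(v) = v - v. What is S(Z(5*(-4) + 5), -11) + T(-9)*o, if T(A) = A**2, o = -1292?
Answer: -104652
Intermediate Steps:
Z(v) = 0
S(V, y) = 0 (S(V, y) = 2 - 2 = 0)
S(Z(5*(-4) + 5), -11) + T(-9)*o = 0 + (-9)**2*(-1292) = 0 + 81*(-1292) = 0 - 104652 = -104652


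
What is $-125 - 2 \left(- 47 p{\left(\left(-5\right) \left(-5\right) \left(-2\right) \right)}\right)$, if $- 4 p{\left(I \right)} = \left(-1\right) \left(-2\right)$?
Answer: $-172$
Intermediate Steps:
$p{\left(I \right)} = - \frac{1}{2}$ ($p{\left(I \right)} = - \frac{\left(-1\right) \left(-2\right)}{4} = \left(- \frac{1}{4}\right) 2 = - \frac{1}{2}$)
$-125 - 2 \left(- 47 p{\left(\left(-5\right) \left(-5\right) \left(-2\right) \right)}\right) = -125 - 2 \left(\left(-47\right) \left(- \frac{1}{2}\right)\right) = -125 - 47 = -172$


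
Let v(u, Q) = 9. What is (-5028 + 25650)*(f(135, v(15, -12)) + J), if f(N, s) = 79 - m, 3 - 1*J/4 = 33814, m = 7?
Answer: -2787516984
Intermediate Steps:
J = -135244 (J = 12 - 4*33814 = 12 - 135256 = -135244)
f(N, s) = 72 (f(N, s) = 79 - 1*7 = 79 - 7 = 72)
(-5028 + 25650)*(f(135, v(15, -12)) + J) = (-5028 + 25650)*(72 - 135244) = 20622*(-135172) = -2787516984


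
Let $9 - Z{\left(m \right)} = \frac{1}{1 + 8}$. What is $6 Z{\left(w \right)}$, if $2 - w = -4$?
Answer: $\frac{160}{3} \approx 53.333$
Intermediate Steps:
$w = 6$ ($w = 2 - -4 = 2 + 4 = 6$)
$Z{\left(m \right)} = \frac{80}{9}$ ($Z{\left(m \right)} = 9 - \frac{1}{1 + 8} = 9 - \frac{1}{9} = \frac{80}{9}$)
$6 Z{\left(w \right)} = 6 \cdot \frac{80}{9} = \frac{160}{3}$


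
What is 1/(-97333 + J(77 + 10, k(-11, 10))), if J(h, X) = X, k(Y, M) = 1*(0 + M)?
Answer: -1/97323 ≈ -1.0275e-5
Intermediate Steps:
k(Y, M) = M (k(Y, M) = 1*M = M)
1/(-97333 + J(77 + 10, k(-11, 10))) = 1/(-97333 + 10) = 1/(-97323) = -1/97323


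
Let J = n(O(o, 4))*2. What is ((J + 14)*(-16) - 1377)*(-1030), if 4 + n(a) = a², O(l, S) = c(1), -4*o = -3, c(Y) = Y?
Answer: 1550150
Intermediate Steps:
o = ¾ (o = -¼*(-3) = ¾ ≈ 0.75000)
O(l, S) = 1
n(a) = -4 + a²
J = -6 (J = (-4 + 1²)*2 = (-4 + 1)*2 = -3*2 = -6)
((J + 14)*(-16) - 1377)*(-1030) = ((-6 + 14)*(-16) - 1377)*(-1030) = (8*(-16) - 1377)*(-1030) = (-128 - 1377)*(-1030) = -1505*(-1030) = 1550150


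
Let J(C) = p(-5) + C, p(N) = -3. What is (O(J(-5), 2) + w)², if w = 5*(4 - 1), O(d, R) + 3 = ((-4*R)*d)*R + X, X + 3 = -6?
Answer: 17161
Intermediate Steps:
X = -9 (X = -3 - 6 = -9)
J(C) = -3 + C
O(d, R) = -12 - 4*d*R² (O(d, R) = -3 + (((-4*R)*d)*R - 9) = -3 + ((-4*R*d)*R - 9) = -3 + (-4*d*R² - 9) = -3 + (-9 - 4*d*R²) = -12 - 4*d*R²)
w = 15 (w = 5*3 = 15)
(O(J(-5), 2) + w)² = ((-12 - 4*(-3 - 5)*2²) + 15)² = ((-12 - 4*(-8)*4) + 15)² = ((-12 + 128) + 15)² = (116 + 15)² = 131² = 17161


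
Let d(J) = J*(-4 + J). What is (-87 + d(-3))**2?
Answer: 4356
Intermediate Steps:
(-87 + d(-3))**2 = (-87 - 3*(-4 - 3))**2 = (-87 - 3*(-7))**2 = (-87 + 21)**2 = (-66)**2 = 4356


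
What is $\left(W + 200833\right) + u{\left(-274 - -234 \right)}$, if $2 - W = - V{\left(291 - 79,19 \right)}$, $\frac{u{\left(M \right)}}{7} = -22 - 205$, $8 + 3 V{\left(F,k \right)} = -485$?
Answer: $\frac{597245}{3} \approx 1.9908 \cdot 10^{5}$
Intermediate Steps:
$V{\left(F,k \right)} = - \frac{493}{3}$ ($V{\left(F,k \right)} = - \frac{8}{3} + \frac{1}{3} \left(-485\right) = - \frac{8}{3} - \frac{485}{3} = - \frac{493}{3}$)
$u{\left(M \right)} = -1589$ ($u{\left(M \right)} = 7 \left(-22 - 205\right) = 7 \left(-227\right) = -1589$)
$W = - \frac{487}{3}$ ($W = 2 - \left(-1\right) \left(- \frac{493}{3}\right) = 2 - \frac{493}{3} = - \frac{487}{3} \approx -162.33$)
$\left(W + 200833\right) + u{\left(-274 - -234 \right)} = \left(- \frac{487}{3} + 200833\right) - 1589 = \frac{602012}{3} - 1589 = \frac{597245}{3}$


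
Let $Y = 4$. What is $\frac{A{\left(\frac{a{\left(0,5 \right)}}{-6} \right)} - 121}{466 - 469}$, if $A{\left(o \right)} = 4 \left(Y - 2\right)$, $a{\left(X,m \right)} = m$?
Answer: $\frac{113}{3} \approx 37.667$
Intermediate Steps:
$A{\left(o \right)} = 8$ ($A{\left(o \right)} = 4 \left(4 - 2\right) = 4 \cdot 2 = 8$)
$\frac{A{\left(\frac{a{\left(0,5 \right)}}{-6} \right)} - 121}{466 - 469} = \frac{8 - 121}{466 - 469} = - \frac{113}{-3} = \left(-113\right) \left(- \frac{1}{3}\right) = \frac{113}{3}$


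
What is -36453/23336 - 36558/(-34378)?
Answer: -200031873/401122504 ≈ -0.49868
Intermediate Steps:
-36453/23336 - 36558/(-34378) = -36453*1/23336 - 36558*(-1/34378) = -36453/23336 + 18279/17189 = -200031873/401122504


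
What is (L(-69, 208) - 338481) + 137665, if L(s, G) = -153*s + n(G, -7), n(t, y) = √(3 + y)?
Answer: -190259 + 2*I ≈ -1.9026e+5 + 2.0*I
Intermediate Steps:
L(s, G) = -153*s + 2*I (L(s, G) = -153*s + √(3 - 7) = -153*s + √(-4) = -153*s + 2*I)
(L(-69, 208) - 338481) + 137665 = ((-153*(-69) + 2*I) - 338481) + 137665 = ((10557 + 2*I) - 338481) + 137665 = (-327924 + 2*I) + 137665 = -190259 + 2*I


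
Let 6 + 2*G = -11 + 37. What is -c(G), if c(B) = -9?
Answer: 9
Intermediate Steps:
G = 10 (G = -3 + (-11 + 37)/2 = -3 + (½)*26 = -3 + 13 = 10)
-c(G) = -1*(-9) = 9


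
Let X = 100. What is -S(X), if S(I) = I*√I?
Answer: -1000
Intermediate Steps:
S(I) = I^(3/2)
-S(X) = -100^(3/2) = -1*1000 = -1000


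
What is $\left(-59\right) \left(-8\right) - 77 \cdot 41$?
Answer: $-2685$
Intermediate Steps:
$\left(-59\right) \left(-8\right) - 77 \cdot 41 = 472 - 3157 = -2685$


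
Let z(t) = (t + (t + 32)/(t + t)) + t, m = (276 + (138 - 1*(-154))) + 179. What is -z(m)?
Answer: -2232815/1494 ≈ -1494.5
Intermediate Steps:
m = 747 (m = (276 + (138 + 154)) + 179 = (276 + 292) + 179 = 568 + 179 = 747)
z(t) = 2*t + (32 + t)/(2*t) (z(t) = (t + (32 + t)/((2*t))) + t = (t + (32 + t)*(1/(2*t))) + t = (t + (32 + t)/(2*t)) + t = 2*t + (32 + t)/(2*t))
-z(m) = -(½ + 2*747 + 16/747) = -(½ + 1494 + 16*(1/747)) = -(½ + 1494 + 16/747) = -1*2232815/1494 = -2232815/1494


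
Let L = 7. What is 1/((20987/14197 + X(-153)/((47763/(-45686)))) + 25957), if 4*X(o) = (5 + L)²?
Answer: 75343479/1953207645844 ≈ 3.8574e-5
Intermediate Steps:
X(o) = 36 (X(o) = (5 + 7)²/4 = (¼)*12² = (¼)*144 = 36)
1/((20987/14197 + X(-153)/((47763/(-45686)))) + 25957) = 1/((20987/14197 + 36/((47763/(-45686)))) + 25957) = 1/((20987*(1/14197) + 36/((47763*(-1/45686)))) + 25957) = 1/((20987/14197 + 36/(-47763/45686)) + 25957) = 1/((20987/14197 + 36*(-45686/47763)) + 25957) = 1/((20987/14197 - 182744/5307) + 25957) = 1/(-2483038559/75343479 + 25957) = 1/(1953207645844/75343479) = 75343479/1953207645844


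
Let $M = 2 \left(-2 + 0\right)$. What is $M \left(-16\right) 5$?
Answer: $320$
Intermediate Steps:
$M = -4$ ($M = 2 \left(-2\right) = -4$)
$M \left(-16\right) 5 = \left(-4\right) \left(-16\right) 5 = 64 \cdot 5 = 320$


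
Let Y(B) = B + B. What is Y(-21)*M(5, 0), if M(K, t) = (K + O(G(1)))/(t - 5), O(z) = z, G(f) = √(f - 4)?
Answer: 42 + 42*I*√3/5 ≈ 42.0 + 14.549*I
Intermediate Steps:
G(f) = √(-4 + f)
Y(B) = 2*B
M(K, t) = (K + I*√3)/(-5 + t) (M(K, t) = (K + √(-4 + 1))/(t - 5) = (K + √(-3))/(-5 + t) = (K + I*√3)/(-5 + t))
Y(-21)*M(5, 0) = (2*(-21))*((5 + I*√3)/(-5 + 0)) = -42*(5 + I*√3)/(-5) = -(-42)*(5 + I*√3)/5 = -42*(-1 - I*√3/5) = 42 + 42*I*√3/5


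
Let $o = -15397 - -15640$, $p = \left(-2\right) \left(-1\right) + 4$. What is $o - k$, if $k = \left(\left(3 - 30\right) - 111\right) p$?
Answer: $1071$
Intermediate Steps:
$p = 6$ ($p = 2 + 4 = 6$)
$o = 243$ ($o = -15397 + 15640 = 243$)
$k = -828$ ($k = \left(\left(3 - 30\right) - 111\right) 6 = \left(-27 - 111\right) 6 = \left(-138\right) 6 = -828$)
$o - k = 243 - -828 = 243 + 828 = 1071$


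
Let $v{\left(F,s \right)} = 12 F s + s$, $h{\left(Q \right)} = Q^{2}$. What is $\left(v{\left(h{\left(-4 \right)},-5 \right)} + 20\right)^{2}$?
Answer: $893025$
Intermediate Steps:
$v{\left(F,s \right)} = s + 12 F s$ ($v{\left(F,s \right)} = 12 F s + s = s + 12 F s$)
$\left(v{\left(h{\left(-4 \right)},-5 \right)} + 20\right)^{2} = \left(- 5 \left(1 + 12 \left(-4\right)^{2}\right) + 20\right)^{2} = \left(- 5 \left(1 + 12 \cdot 16\right) + 20\right)^{2} = \left(- 5 \left(1 + 192\right) + 20\right)^{2} = \left(\left(-5\right) 193 + 20\right)^{2} = \left(-965 + 20\right)^{2} = \left(-945\right)^{2} = 893025$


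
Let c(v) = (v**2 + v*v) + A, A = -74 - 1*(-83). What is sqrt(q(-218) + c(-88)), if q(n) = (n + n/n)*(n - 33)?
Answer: 2*sqrt(17491) ≈ 264.51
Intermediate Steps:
A = 9 (A = -74 + 83 = 9)
c(v) = 9 + 2*v**2 (c(v) = (v**2 + v*v) + 9 = (v**2 + v**2) + 9 = 2*v**2 + 9 = 9 + 2*v**2)
q(n) = (1 + n)*(-33 + n) (q(n) = (n + 1)*(-33 + n) = (1 + n)*(-33 + n))
sqrt(q(-218) + c(-88)) = sqrt((-33 + (-218)**2 - 32*(-218)) + (9 + 2*(-88)**2)) = sqrt((-33 + 47524 + 6976) + (9 + 2*7744)) = sqrt(54467 + (9 + 15488)) = sqrt(54467 + 15497) = sqrt(69964) = 2*sqrt(17491)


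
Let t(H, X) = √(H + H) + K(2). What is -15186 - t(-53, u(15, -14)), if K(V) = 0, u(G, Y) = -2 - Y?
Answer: -15186 - I*√106 ≈ -15186.0 - 10.296*I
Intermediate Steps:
t(H, X) = √2*√H (t(H, X) = √(H + H) + 0 = √(2*H) + 0 = √2*√H + 0 = √2*√H)
-15186 - t(-53, u(15, -14)) = -15186 - √2*√(-53) = -15186 - √2*I*√53 = -15186 - I*√106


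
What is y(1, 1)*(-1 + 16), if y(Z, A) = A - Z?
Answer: 0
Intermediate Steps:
y(1, 1)*(-1 + 16) = (1 - 1*1)*(-1 + 16) = (1 - 1)*15 = 0*15 = 0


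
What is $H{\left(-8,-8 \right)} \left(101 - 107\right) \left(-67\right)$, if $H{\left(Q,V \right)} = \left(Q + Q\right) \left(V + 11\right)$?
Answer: $-19296$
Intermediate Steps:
$H{\left(Q,V \right)} = 2 Q \left(11 + V\right)$
$H{\left(-8,-8 \right)} \left(101 - 107\right) \left(-67\right) = 2 \left(-8\right) \left(11 - 8\right) \left(101 - 107\right) \left(-67\right) = 2 \left(-8\right) 3 \left(101 - 107\right) \left(-67\right) = \left(-48\right) \left(-6\right) \left(-67\right) = 288 \left(-67\right) = -19296$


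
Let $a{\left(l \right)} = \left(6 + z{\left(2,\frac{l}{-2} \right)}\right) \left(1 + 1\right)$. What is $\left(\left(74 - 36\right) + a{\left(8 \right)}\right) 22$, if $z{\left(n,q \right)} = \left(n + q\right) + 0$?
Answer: $1012$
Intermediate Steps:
$z{\left(n,q \right)} = n + q$
$a{\left(l \right)} = 16 - l$ ($a{\left(l \right)} = \left(6 + \left(2 + \frac{l}{-2}\right)\right) \left(1 + 1\right) = \left(6 + \left(2 + l \left(- \frac{1}{2}\right)\right)\right) 2 = \left(6 - \left(-2 + \frac{l}{2}\right)\right) 2 = \left(8 - \frac{l}{2}\right) 2 = 16 - l$)
$\left(\left(74 - 36\right) + a{\left(8 \right)}\right) 22 = \left(\left(74 - 36\right) + \left(16 - 8\right)\right) 22 = \left(38 + \left(16 - 8\right)\right) 22 = \left(38 + 8\right) 22 = 46 \cdot 22 = 1012$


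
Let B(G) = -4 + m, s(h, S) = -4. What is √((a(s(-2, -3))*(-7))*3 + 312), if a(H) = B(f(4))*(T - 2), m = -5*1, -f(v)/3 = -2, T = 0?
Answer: I*√66 ≈ 8.124*I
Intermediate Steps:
f(v) = 6 (f(v) = -3*(-2) = 6)
m = -5
B(G) = -9 (B(G) = -4 - 5 = -9)
a(H) = 18 (a(H) = -9*(0 - 2) = -9*(-2) = 18)
√((a(s(-2, -3))*(-7))*3 + 312) = √((18*(-7))*3 + 312) = √(-126*3 + 312) = √(-378 + 312) = √(-66) = I*√66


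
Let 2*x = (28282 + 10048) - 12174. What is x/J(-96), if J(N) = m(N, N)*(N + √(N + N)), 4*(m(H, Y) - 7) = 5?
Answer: -26156/1617 - 6539*I*√3/4851 ≈ -16.176 - 2.3348*I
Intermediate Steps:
m(H, Y) = 33/4 (m(H, Y) = 7 + (¼)*5 = 7 + 5/4 = 33/4)
x = 13078 (x = ((28282 + 10048) - 12174)/2 = (38330 - 12174)/2 = (½)*26156 = 13078)
J(N) = 33*N/4 + 33*√2*√N/4 (J(N) = 33*(N + √(N + N))/4 = 33*(N + √(2*N))/4 = 33*(N + √2*√N)/4 = 33*N/4 + 33*√2*√N/4)
x/J(-96) = 13078/((33/4)*(-96) + 33*√2*√(-96)/4) = 13078/(-792 + 33*√2*(4*I*√6)/4) = 13078/(-792 + 66*I*√3)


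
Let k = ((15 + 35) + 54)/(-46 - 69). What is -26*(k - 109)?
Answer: 328614/115 ≈ 2857.5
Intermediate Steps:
k = -104/115 (k = (50 + 54)/(-115) = 104*(-1/115) = -104/115 ≈ -0.90435)
-26*(k - 109) = -26*(-104/115 - 109) = -26*(-12639/115) = 328614/115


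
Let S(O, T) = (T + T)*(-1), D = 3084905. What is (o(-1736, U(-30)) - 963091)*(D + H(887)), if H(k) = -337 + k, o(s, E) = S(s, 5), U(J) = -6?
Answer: -2971604795955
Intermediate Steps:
S(O, T) = -2*T (S(O, T) = (2*T)*(-1) = -2*T)
o(s, E) = -10 (o(s, E) = -2*5 = -10)
(o(-1736, U(-30)) - 963091)*(D + H(887)) = (-10 - 963091)*(3084905 + (-337 + 887)) = -963101*(3084905 + 550) = -963101*3085455 = -2971604795955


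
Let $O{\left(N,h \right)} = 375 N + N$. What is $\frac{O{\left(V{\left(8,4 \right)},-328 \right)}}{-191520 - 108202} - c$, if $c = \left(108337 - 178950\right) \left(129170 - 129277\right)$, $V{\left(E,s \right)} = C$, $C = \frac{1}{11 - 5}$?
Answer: $- \frac{3396865268647}{449583} \approx -7.5556 \cdot 10^{6}$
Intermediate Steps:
$C = \frac{1}{6} \approx 0.16667$
$V{\left(E,s \right)} = \frac{1}{6}$
$O{\left(N,h \right)} = 376 N$
$c = 7555591$ ($c = \left(-70613\right) \left(-107\right) = 7555591$)
$\frac{O{\left(V{\left(8,4 \right)},-328 \right)}}{-191520 - 108202} - c = \frac{376 \cdot \frac{1}{6}}{-191520 - 108202} - 7555591 = \frac{188}{3 \left(-191520 - 108202\right)} - 7555591 = \frac{188}{3 \left(-299722\right)} - 7555591 = \frac{188}{3} \left(- \frac{1}{299722}\right) - 7555591 = - \frac{94}{449583} - 7555591 = - \frac{3396865268647}{449583}$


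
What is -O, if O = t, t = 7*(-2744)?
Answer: 19208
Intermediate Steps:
t = -19208
O = -19208
-O = -1*(-19208) = 19208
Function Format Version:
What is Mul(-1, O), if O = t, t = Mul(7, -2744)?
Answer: 19208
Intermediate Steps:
t = -19208
O = -19208
Mul(-1, O) = Mul(-1, -19208) = 19208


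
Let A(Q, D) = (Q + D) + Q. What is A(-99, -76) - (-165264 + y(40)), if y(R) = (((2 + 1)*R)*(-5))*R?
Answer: 188990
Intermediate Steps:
y(R) = -15*R² (y(R) = ((3*R)*(-5))*R = (-15*R)*R = -15*R²)
A(Q, D) = D + 2*Q (A(Q, D) = (D + Q) + Q = D + 2*Q)
A(-99, -76) - (-165264 + y(40)) = (-76 + 2*(-99)) - (-165264 - 15*40²) = (-76 - 198) - (-165264 - 15*1600) = -274 - (-165264 - 24000) = -274 - 1*(-189264) = -274 + 189264 = 188990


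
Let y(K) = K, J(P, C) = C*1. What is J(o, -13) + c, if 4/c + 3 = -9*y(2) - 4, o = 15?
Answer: -329/25 ≈ -13.160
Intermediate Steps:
J(P, C) = C
c = -4/25 (c = 4/(-3 + (-9*2 - 4)) = 4/(-3 + (-18 - 4)) = 4/(-3 - 22) = 4/(-25) = 4*(-1/25) = -4/25 ≈ -0.16000)
J(o, -13) + c = -13 - 4/25 = -329/25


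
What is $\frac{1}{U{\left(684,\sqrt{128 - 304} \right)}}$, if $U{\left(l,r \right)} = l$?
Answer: $\frac{1}{684} \approx 0.001462$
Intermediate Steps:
$\frac{1}{U{\left(684,\sqrt{128 - 304} \right)}} = \frac{1}{684}$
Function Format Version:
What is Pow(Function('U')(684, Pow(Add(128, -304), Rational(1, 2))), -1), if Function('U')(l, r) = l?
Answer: Rational(1, 684) ≈ 0.0014620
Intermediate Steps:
Pow(Function('U')(684, Pow(Add(128, -304), Rational(1, 2))), -1) = Pow(684, -1) = Rational(1, 684)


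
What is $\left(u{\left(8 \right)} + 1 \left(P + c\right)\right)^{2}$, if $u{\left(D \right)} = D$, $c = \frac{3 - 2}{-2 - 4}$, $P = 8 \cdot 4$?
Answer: $\frac{57121}{36} \approx 1586.7$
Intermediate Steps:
$P = 32$
$c = - \frac{1}{6}$ ($c = 1 \frac{1}{-6} = 1 \left(- \frac{1}{6}\right) = - \frac{1}{6} \approx -0.16667$)
$\left(u{\left(8 \right)} + 1 \left(P + c\right)\right)^{2} = \left(8 + 1 \left(32 - \frac{1}{6}\right)\right)^{2} = \left(8 + 1 \cdot \frac{191}{6}\right)^{2} = \left(8 + \frac{191}{6}\right)^{2} = \left(\frac{239}{6}\right)^{2} = \frac{57121}{36}$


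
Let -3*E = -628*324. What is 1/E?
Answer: 1/67824 ≈ 1.4744e-5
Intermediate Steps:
E = 67824 (E = -(-628)*324/3 = -⅓*(-203472) = 67824)
1/E = 1/67824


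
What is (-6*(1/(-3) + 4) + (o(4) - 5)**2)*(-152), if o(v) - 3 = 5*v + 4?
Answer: -70224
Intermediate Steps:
o(v) = 7 + 5*v (o(v) = 3 + (5*v + 4) = 3 + (4 + 5*v) = 7 + 5*v)
(-6*(1/(-3) + 4) + (o(4) - 5)**2)*(-152) = (-6*(1/(-3) + 4) + ((7 + 5*4) - 5)**2)*(-152) = (-6*(-1/3 + 4) + ((7 + 20) - 5)**2)*(-152) = (-6*11/3 + (27 - 5)**2)*(-152) = (-22 + 22**2)*(-152) = (-22 + 484)*(-152) = 462*(-152) = -70224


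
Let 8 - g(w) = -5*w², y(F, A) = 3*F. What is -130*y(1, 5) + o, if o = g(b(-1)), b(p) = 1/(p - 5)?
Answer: -13747/36 ≈ -381.86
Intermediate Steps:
b(p) = 1/(-5 + p)
g(w) = 8 + 5*w² (g(w) = 8 - (-5)*w² = 8 + 5*w²)
o = 293/36 (o = 8 + 5*(1/(-5 - 1))² = 8 + 5*(1/(-6))² = 8 + 5*(-⅙)² = 8 + 5*(1/36) = 8 + 5/36 = 293/36 ≈ 8.1389)
-130*y(1, 5) + o = -390 + 293/36 = -13747/36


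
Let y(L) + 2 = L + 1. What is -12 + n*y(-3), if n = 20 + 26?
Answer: -196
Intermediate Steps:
n = 46
y(L) = -1 + L (y(L) = -2 + (L + 1) = -2 + (1 + L) = -1 + L)
-12 + n*y(-3) = -12 + 46*(-1 - 3) = -12 + 46*(-4) = -12 - 184 = -196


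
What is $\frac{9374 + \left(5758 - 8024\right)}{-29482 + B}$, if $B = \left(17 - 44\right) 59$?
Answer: $- \frac{7108}{31075} \approx -0.22874$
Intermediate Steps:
$B = -1593$ ($B = \left(-27\right) 59 = -1593$)
$\frac{9374 + \left(5758 - 8024\right)}{-29482 + B} = \frac{9374 + \left(5758 - 8024\right)}{-29482 - 1593} = \frac{9374 + \left(5758 - 8024\right)}{-31075} = \left(9374 - 2266\right) \left(- \frac{1}{31075}\right) = 7108 \left(- \frac{1}{31075}\right) = - \frac{7108}{31075}$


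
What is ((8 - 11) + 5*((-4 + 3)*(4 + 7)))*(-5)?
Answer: 290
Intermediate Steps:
((8 - 11) + 5*((-4 + 3)*(4 + 7)))*(-5) = (-3 + 5*(-1*11))*(-5) = (-3 + 5*(-11))*(-5) = (-3 - 55)*(-5) = -58*(-5) = 290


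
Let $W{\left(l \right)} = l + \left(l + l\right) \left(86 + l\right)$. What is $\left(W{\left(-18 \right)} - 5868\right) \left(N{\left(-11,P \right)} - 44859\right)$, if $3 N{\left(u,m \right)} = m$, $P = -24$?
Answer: $373921578$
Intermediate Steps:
$N{\left(u,m \right)} = \frac{m}{3}$
$W{\left(l \right)} = l + 2 l \left(86 + l\right)$
$\left(W{\left(-18 \right)} - 5868\right) \left(N{\left(-11,P \right)} - 44859\right) = \left(- 18 \left(173 + 2 \left(-18\right)\right) - 5868\right) \left(\frac{1}{3} \left(-24\right) - 44859\right) = \left(- 18 \left(173 - 36\right) - 5868\right) \left(-8 - 44859\right) = \left(\left(-18\right) 137 - 5868\right) \left(-44867\right) = \left(-2466 - 5868\right) \left(-44867\right) = \left(-8334\right) \left(-44867\right) = 373921578$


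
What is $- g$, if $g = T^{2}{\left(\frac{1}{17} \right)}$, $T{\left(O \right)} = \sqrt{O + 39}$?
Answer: $- \frac{664}{17} \approx -39.059$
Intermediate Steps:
$T{\left(O \right)} = \sqrt{39 + O}$
$g = \frac{664}{17}$ ($g = \left(\sqrt{39 + \frac{1}{17}}\right)^{2} = \left(\sqrt{\frac{664}{17}}\right)^{2} = \left(\frac{2 \sqrt{2822}}{17}\right)^{2} = \frac{664}{17} \approx 39.059$)
$- g = \left(-1\right) \frac{664}{17} = - \frac{664}{17}$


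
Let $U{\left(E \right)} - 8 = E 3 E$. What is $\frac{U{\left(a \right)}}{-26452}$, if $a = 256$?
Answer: $- \frac{49154}{6613} \approx -7.4329$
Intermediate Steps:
$U{\left(E \right)} = 8 + 3 E^{2}$ ($U{\left(E \right)} = 8 + E 3 E = 8 + 3 E E = 8 + 3 E^{2}$)
$\frac{U{\left(a \right)}}{-26452} = \frac{8 + 3 \cdot 256^{2}}{-26452} = \left(8 + 3 \cdot 65536\right) \left(- \frac{1}{26452}\right) = \left(8 + 196608\right) \left(- \frac{1}{26452}\right) = 196616 \left(- \frac{1}{26452}\right) = - \frac{49154}{6613}$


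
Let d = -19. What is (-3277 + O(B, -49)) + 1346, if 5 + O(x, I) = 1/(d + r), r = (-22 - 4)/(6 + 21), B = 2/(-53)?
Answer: -1043531/539 ≈ -1936.1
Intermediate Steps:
B = -2/53 (B = 2*(-1/53) = -2/53 ≈ -0.037736)
r = -26/27 ≈ -0.96296
O(x, I) = -2722/539 (O(x, I) = -5 + 1/(-19 - 26/27) = -5 + 1/(-539/27) = -5 - 27/539 = -2722/539)
(-3277 + O(B, -49)) + 1346 = (-3277 - 2722/539) + 1346 = -1769025/539 + 1346 = -1043531/539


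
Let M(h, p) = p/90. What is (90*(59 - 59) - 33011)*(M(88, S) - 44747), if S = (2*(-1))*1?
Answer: 66471477776/45 ≈ 1.4771e+9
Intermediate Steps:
S = -2 (S = -2*1 = -2)
M(h, p) = p/90 (M(h, p) = p*(1/90) = p/90)
(90*(59 - 59) - 33011)*(M(88, S) - 44747) = (90*(59 - 59) - 33011)*((1/90)*(-2) - 44747) = (90*0 - 33011)*(-1/45 - 44747) = (0 - 33011)*(-2013616/45) = -33011*(-2013616/45) = 66471477776/45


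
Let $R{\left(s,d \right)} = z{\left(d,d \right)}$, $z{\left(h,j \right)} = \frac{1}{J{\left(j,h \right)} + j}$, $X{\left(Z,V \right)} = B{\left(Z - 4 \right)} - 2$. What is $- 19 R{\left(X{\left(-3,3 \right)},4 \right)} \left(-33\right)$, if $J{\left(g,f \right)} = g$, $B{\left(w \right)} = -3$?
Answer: $\frac{627}{8} \approx 78.375$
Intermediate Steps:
$X{\left(Z,V \right)} = -5$ ($X{\left(Z,V \right)} = -3 - 2 = -5$)
$z{\left(h,j \right)} = \frac{1}{2 j}$ ($z{\left(h,j \right)} = \frac{1}{j + j} = \frac{1}{2 j}$)
$R{\left(s,d \right)} = \frac{1}{2 d}$
$- 19 R{\left(X{\left(-3,3 \right)},4 \right)} \left(-33\right) = - 19 \frac{1}{2 \cdot 4} \left(-33\right) = - 19 \cdot \frac{1}{2} \cdot \frac{1}{4} \left(-33\right) = \left(-19\right) \frac{1}{8} \left(-33\right) = \left(- \frac{19}{8}\right) \left(-33\right) = \frac{627}{8}$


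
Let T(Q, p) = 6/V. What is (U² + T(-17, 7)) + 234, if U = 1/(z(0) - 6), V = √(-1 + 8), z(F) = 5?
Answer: 235 + 6*√7/7 ≈ 237.27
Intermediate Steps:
V = √7 ≈ 2.6458
U = -1 (U = 1/(5 - 6) = 1/(-1) = -1)
T(Q, p) = 6*√7/7 (T(Q, p) = 6/(√7) = 6*(√7/7) = 6*√7/7)
(U² + T(-17, 7)) + 234 = ((-1)² + 6*√7/7) + 234 = (1 + 6*√7/7) + 234 = 235 + 6*√7/7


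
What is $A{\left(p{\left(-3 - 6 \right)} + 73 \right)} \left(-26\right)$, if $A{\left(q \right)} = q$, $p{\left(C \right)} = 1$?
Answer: $-1924$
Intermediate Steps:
$A{\left(p{\left(-3 - 6 \right)} + 73 \right)} \left(-26\right) = \left(1 + 73\right) \left(-26\right) = 74 \left(-26\right) = -1924$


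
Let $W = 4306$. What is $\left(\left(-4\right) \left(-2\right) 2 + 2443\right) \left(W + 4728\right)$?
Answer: $22214606$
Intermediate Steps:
$\left(\left(-4\right) \left(-2\right) 2 + 2443\right) \left(W + 4728\right) = \left(\left(-4\right) \left(-2\right) 2 + 2443\right) \left(4306 + 4728\right) = \left(8 \cdot 2 + 2443\right) 9034 = \left(16 + 2443\right) 9034 = 2459 \cdot 9034 = 22214606$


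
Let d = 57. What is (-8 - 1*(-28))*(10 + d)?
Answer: 1340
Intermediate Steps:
(-8 - 1*(-28))*(10 + d) = (-8 - 1*(-28))*(10 + 57) = (-8 + 28)*67 = 20*67 = 1340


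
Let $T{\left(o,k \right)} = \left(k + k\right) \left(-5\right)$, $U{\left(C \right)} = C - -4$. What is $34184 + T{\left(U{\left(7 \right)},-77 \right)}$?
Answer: $34954$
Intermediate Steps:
$U{\left(C \right)} = 4 + C$ ($U{\left(C \right)} = C + 4 = 4 + C$)
$T{\left(o,k \right)} = - 10 k$ ($T{\left(o,k \right)} = 2 k \left(-5\right) = - 10 k$)
$34184 + T{\left(U{\left(7 \right)},-77 \right)} = 34184 - -770 = 34184 + 770 = 34954$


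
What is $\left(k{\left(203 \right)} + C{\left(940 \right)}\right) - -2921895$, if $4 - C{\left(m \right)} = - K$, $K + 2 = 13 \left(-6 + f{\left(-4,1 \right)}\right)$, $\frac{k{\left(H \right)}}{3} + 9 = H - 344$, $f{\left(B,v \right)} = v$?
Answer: $2921382$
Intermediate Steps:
$k{\left(H \right)} = -1059 + 3 H$ ($k{\left(H \right)} = -27 + 3 \left(H - 344\right) = -27 + 3 \left(-344 + H\right) = -27 + \left(-1032 + 3 H\right) = -1059 + 3 H$)
$K = -67$ ($K = -2 + 13 \left(-6 + 1\right) = -2 + 13 \left(-5\right) = -2 - 65 = -67$)
$C{\left(m \right)} = -63$ ($C{\left(m \right)} = 4 - \left(-1\right) \left(-67\right) = 4 - 67 = -63$)
$\left(k{\left(203 \right)} + C{\left(940 \right)}\right) - -2921895 = \left(\left(-1059 + 3 \cdot 203\right) - 63\right) - -2921895 = \left(\left(-1059 + 609\right) - 63\right) + 2921895 = \left(-450 - 63\right) + 2921895 = -513 + 2921895 = 2921382$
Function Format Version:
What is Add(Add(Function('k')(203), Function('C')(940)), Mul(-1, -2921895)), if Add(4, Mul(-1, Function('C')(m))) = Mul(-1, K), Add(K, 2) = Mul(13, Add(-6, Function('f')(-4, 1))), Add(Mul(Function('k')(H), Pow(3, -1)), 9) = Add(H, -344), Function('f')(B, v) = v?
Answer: 2921382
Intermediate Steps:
Function('k')(H) = Add(-1059, Mul(3, H)) (Function('k')(H) = Add(-27, Mul(3, Add(H, -344))) = Add(-27, Mul(3, Add(-344, H))) = Add(-27, Add(-1032, Mul(3, H))) = Add(-1059, Mul(3, H)))
K = -67 (K = Add(-2, Mul(13, Add(-6, 1))) = Add(-2, Mul(13, -5)) = Add(-2, -65) = -67)
Function('C')(m) = -63 (Function('C')(m) = Add(4, Mul(-1, Mul(-1, -67))) = Add(4, Mul(-1, 67)) = Add(4, -67) = -63)
Add(Add(Function('k')(203), Function('C')(940)), Mul(-1, -2921895)) = Add(Add(Add(-1059, Mul(3, 203)), -63), Mul(-1, -2921895)) = Add(Add(Add(-1059, 609), -63), 2921895) = Add(Add(-450, -63), 2921895) = Add(-513, 2921895) = 2921382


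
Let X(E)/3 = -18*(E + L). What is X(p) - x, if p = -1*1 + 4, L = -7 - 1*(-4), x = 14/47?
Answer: -14/47 ≈ -0.29787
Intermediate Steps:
x = 14/47 (x = 14*(1/47) = 14/47 ≈ 0.29787)
L = -3 (L = -7 + 4 = -3)
p = 3 (p = -1 + 4 = 3)
X(E) = 162 - 54*E (X(E) = 3*(-18*(E - 3)) = 3*(-18*(-3 + E)) = 3*(54 - 18*E) = 162 - 54*E)
X(p) - x = (162 - 54*3) - 1*14/47 = (162 - 162) - 14/47 = 0 - 14/47 = -14/47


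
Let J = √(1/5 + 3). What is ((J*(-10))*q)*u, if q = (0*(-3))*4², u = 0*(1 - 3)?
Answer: 0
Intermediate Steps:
u = 0 (u = 0*(-2) = 0)
q = 0 (q = 0*16 = 0)
J = 4*√5/5 (J = √(⅕ + 3) = √(16/5) = 4*√5/5 ≈ 1.7889)
((J*(-10))*q)*u = (((4*√5/5)*(-10))*0)*0 = (-8*√5*0)*0 = 0*0 = 0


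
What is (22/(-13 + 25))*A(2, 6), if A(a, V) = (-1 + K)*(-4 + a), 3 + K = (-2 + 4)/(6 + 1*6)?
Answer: 253/18 ≈ 14.056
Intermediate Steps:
K = -17/6 (K = -3 + (-2 + 4)/(6 + 1*6) = -3 + 2/(6 + 6) = -3 + 2/12 = -3 + 2*(1/12) = -3 + ⅙ = -17/6 ≈ -2.8333)
A(a, V) = 46/3 - 23*a/6 (A(a, V) = (-1 - 17/6)*(-4 + a) = -23*(-4 + a)/6 = 46/3 - 23*a/6)
(22/(-13 + 25))*A(2, 6) = (22/(-13 + 25))*(46/3 - 23/6*2) = (22/12)*(46/3 - 23/3) = (22*(1/12))*(23/3) = (11/6)*(23/3) = 253/18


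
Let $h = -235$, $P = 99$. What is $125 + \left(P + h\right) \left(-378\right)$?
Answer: $51533$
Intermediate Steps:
$125 + \left(P + h\right) \left(-378\right) = 125 + \left(99 - 235\right) \left(-378\right) = 125 - -51408 = 125 + 51408 = 51533$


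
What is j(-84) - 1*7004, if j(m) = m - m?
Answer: -7004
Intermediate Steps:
j(m) = 0
j(-84) - 1*7004 = 0 - 1*7004 = 0 - 7004 = -7004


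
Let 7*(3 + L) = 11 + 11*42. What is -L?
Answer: -452/7 ≈ -64.571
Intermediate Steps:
L = 452/7 (L = -3 + (11 + 11*42)/7 = -3 + (11 + 462)/7 = -3 + (⅐)*473 = -3 + 473/7 = 452/7 ≈ 64.571)
-L = -1*452/7 = -452/7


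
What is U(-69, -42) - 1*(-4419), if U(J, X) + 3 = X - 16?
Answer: 4358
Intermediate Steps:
U(J, X) = -19 + X (U(J, X) = -3 + (X - 16) = -3 + (-16 + X) = -19 + X)
U(-69, -42) - 1*(-4419) = (-19 - 42) - 1*(-4419) = -61 + 4419 = 4358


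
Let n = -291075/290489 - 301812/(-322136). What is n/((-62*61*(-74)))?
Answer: -1523167533/6547299475451368 ≈ -2.3264e-7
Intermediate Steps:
n = -1523167533/23394241126 (n = -291075*1/290489 - 301812*(-1/322136) = -291075/290489 + 75453/80534 = -1523167533/23394241126 ≈ -0.065109)
n/((-62*61*(-74))) = -1523167533/(23394241126*(-62*61*(-74))) = -1523167533/(23394241126*((-3782*(-74)))) = -1523167533/23394241126/279868 = -1523167533/23394241126*1/279868 = -1523167533/6547299475451368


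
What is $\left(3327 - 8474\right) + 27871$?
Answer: $22724$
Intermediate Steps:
$\left(3327 - 8474\right) + 27871 = -5147 + 27871 = 22724$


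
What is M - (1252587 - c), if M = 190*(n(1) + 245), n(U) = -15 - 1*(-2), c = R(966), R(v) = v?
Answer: -1207541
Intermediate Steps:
c = 966
n(U) = -13 (n(U) = -15 + 2 = -13)
M = 44080 (M = 190*(-13 + 245) = 190*232 = 44080)
M - (1252587 - c) = 44080 - (1252587 - 1*966) = 44080 - (1252587 - 966) = 44080 - 1*1251621 = 44080 - 1251621 = -1207541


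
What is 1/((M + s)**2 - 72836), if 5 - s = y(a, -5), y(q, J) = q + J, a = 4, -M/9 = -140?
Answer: 1/1529920 ≈ 6.5363e-7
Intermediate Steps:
M = 1260 (M = -9*(-140) = 1260)
y(q, J) = J + q
s = 6 (s = 5 - (-5 + 4) = 5 - 1*(-1) = 5 + 1 = 6)
1/((M + s)**2 - 72836) = 1/((1260 + 6)**2 - 72836) = 1/(1266**2 - 72836) = 1/(1602756 - 72836) = 1/1529920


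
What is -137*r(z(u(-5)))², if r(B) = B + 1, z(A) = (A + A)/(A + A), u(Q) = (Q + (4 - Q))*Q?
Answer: -548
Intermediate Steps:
u(Q) = 4*Q
z(A) = 1 (z(A) = (2*A)/((2*A)) = (2*A)*(1/(2*A)) = 1)
r(B) = 1 + B
-137*r(z(u(-5)))² = -137*(1 + 1)² = -137*2² = -137*4 = -548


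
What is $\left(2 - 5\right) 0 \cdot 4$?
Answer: $0$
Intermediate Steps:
$\left(2 - 5\right) 0 \cdot 4 = \left(-3\right) 0 \cdot 4 = 0 \cdot 4 = 0$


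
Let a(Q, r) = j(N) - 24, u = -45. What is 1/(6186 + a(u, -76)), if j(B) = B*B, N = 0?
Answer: 1/6162 ≈ 0.00016229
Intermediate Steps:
j(B) = B²
a(Q, r) = -24 (a(Q, r) = 0² - 24 = 0 - 24 = -24)
1/(6186 + a(u, -76)) = 1/(6186 - 24) = 1/6162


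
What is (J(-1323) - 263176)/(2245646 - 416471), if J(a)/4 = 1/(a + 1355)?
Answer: -2105407/14633400 ≈ -0.14388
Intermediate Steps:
J(a) = 4/(1355 + a) (J(a) = 4/(a + 1355) = 4/(1355 + a))
(J(-1323) - 263176)/(2245646 - 416471) = (4/(1355 - 1323) - 263176)/(2245646 - 416471) = (4/32 - 263176)/1829175 = (4*(1/32) - 263176)*(1/1829175) = (⅛ - 263176)*(1/1829175) = -2105407/8*1/1829175 = -2105407/14633400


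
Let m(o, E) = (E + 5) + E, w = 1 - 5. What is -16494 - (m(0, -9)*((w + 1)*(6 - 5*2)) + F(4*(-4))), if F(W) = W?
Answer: -16322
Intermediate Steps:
w = -4
m(o, E) = 5 + 2*E (m(o, E) = (5 + E) + E = 5 + 2*E)
-16494 - (m(0, -9)*((w + 1)*(6 - 5*2)) + F(4*(-4))) = -16494 - ((5 + 2*(-9))*((-4 + 1)*(6 - 5*2)) + 4*(-4)) = -16494 - ((5 - 18)*(-3*(6 - 10)) - 16) = -16494 - (-(-39)*(-4) - 16) = -16494 - (-13*12 - 16) = -16494 - (-156 - 16) = -16494 - 1*(-172) = -16494 + 172 = -16322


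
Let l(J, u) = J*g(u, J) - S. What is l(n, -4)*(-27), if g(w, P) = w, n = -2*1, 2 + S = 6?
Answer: -108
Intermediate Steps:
S = 4 (S = -2 + 6 = 4)
n = -2
l(J, u) = -4 + J*u (l(J, u) = J*u - 1*4 = J*u - 4 = -4 + J*u)
l(n, -4)*(-27) = (-4 - 2*(-4))*(-27) = (-4 + 8)*(-27) = 4*(-27) = -108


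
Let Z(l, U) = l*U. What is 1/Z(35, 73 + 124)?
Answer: 1/6895 ≈ 0.00014503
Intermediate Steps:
Z(l, U) = U*l
1/Z(35, 73 + 124) = 1/((73 + 124)*35) = 1/(197*35) = 1/6895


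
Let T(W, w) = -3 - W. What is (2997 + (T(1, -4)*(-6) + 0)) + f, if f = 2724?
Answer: 5745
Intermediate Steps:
(2997 + (T(1, -4)*(-6) + 0)) + f = (2997 + ((-3 - 1*1)*(-6) + 0)) + 2724 = (2997 + ((-3 - 1)*(-6) + 0)) + 2724 = (2997 + (-4*(-6) + 0)) + 2724 = (2997 + (24 + 0)) + 2724 = (2997 + 24) + 2724 = 3021 + 2724 = 5745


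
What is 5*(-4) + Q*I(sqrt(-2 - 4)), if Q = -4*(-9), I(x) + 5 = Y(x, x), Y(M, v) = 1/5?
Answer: -964/5 ≈ -192.80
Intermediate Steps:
Y(M, v) = 1/5
I(x) = -24/5 (I(x) = -5 + 1/5 = -24/5)
Q = 36
5*(-4) + Q*I(sqrt(-2 - 4)) = 5*(-4) + 36*(-24/5) = -20 - 864/5 = -964/5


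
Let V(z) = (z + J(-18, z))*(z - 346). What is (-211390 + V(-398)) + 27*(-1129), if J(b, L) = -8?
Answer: 60191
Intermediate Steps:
V(z) = (-346 + z)*(-8 + z) (V(z) = (z - 8)*(z - 346) = (-8 + z)*(-346 + z) = (-346 + z)*(-8 + z))
(-211390 + V(-398)) + 27*(-1129) = (-211390 + (2768 + (-398)² - 354*(-398))) + 27*(-1129) = (-211390 + (2768 + 158404 + 140892)) - 30483 = (-211390 + 302064) - 30483 = 90674 - 30483 = 60191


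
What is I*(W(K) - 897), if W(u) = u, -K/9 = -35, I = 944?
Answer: -549408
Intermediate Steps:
K = 315 (K = -9*(-35) = 315)
I*(W(K) - 897) = 944*(315 - 897) = 944*(-582) = -549408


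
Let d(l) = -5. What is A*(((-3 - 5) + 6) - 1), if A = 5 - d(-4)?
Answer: -30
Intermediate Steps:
A = 10 (A = 5 - 1*(-5) = 5 + 5 = 10)
A*(((-3 - 5) + 6) - 1) = 10*(((-3 - 5) + 6) - 1) = 10*((-8 + 6) - 1) = 10*(-2 - 1) = 10*(-3) = -30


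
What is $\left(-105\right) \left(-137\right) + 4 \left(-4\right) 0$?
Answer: $14385$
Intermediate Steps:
$\left(-105\right) \left(-137\right) + 4 \left(-4\right) 0 = 14385 - 0 = 14385 + 0 = 14385$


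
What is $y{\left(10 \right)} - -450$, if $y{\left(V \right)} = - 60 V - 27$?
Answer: $-177$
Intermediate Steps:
$y{\left(V \right)} = -27 - 60 V$
$y{\left(10 \right)} - -450 = \left(-27 - 600\right) - -450 = \left(-27 - 600\right) + \left(-1778 + 2228\right) = -627 + 450 = -177$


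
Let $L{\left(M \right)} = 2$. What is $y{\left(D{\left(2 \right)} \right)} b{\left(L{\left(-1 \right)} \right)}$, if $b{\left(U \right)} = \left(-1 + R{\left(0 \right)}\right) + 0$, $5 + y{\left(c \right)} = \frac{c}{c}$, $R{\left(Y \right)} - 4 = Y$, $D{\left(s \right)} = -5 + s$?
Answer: $-12$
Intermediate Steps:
$R{\left(Y \right)} = 4 + Y$
$y{\left(c \right)} = -4$ ($y{\left(c \right)} = -5 + \frac{c}{c} = -5 + 1 = -4$)
$b{\left(U \right)} = 3$ ($b{\left(U \right)} = \left(-1 + \left(4 + 0\right)\right) + 0 = \left(-1 + 4\right) + 0 = 3 + 0 = 3$)
$y{\left(D{\left(2 \right)} \right)} b{\left(L{\left(-1 \right)} \right)} = \left(-4\right) 3 = -12$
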